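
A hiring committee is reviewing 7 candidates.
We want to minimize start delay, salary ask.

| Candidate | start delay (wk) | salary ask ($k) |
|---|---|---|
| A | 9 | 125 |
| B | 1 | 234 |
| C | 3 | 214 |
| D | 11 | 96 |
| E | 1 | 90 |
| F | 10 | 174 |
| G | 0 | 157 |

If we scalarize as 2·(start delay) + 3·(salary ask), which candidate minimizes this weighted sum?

A: 2·9 + 3·125 = 393
B: 2·1 + 3·234 = 704
C: 2·3 + 3·214 = 648
D: 2·11 + 3·96 = 310
E: 2·1 + 3·90 = 272
F: 2·10 + 3·174 = 542
G: 2·0 + 3·157 = 471
Lowest: E at 272.

E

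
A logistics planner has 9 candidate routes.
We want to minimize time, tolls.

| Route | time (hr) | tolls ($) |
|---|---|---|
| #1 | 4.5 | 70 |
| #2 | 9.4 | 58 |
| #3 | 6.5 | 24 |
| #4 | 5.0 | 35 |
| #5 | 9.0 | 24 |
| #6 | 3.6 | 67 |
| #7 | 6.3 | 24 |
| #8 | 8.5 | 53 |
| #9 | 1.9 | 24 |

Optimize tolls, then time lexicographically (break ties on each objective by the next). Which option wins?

First minimize tolls: best is 24, kept {#3, #5, #7, #9}.
Then minimize time: best is 1.9, kept {#9}.

#9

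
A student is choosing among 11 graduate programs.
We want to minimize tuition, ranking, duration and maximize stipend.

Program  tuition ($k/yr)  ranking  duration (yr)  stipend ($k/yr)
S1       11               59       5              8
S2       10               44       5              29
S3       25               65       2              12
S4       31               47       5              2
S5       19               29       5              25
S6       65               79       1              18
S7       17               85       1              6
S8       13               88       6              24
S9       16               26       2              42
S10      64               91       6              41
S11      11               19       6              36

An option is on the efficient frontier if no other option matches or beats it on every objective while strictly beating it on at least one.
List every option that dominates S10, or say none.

S9: tuition 16≤64, ranking 26≤91, duration 2≤6, stipend 42≥41 — dominates S10.
Others (S1, S2, S3, S4, S5, S6, S7, S8, S11) are each worse than S10 on at least one objective.

S9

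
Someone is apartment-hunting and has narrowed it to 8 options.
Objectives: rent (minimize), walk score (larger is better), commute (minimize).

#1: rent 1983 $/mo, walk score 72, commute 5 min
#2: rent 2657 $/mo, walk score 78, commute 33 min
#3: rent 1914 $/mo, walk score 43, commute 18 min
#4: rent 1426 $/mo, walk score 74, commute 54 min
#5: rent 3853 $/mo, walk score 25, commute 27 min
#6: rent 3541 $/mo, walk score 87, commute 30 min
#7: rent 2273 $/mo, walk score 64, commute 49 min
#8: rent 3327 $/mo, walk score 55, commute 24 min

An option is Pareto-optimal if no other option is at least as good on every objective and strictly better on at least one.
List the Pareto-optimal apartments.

#1: not dominated (best commute).
#2: not dominated.
#3: not dominated.
#4: not dominated (best rent).
#5: dominated by #1 (rent 1983≤3853, walk score 72≥25, commute 5≤27).
#6: not dominated (best walk score).
#7: dominated by #1 (rent 1983≤2273, walk score 72≥64, commute 5≤49).
#8: dominated by #1 (rent 1983≤3327, walk score 72≥55, commute 5≤24).

#1, #2, #3, #4, #6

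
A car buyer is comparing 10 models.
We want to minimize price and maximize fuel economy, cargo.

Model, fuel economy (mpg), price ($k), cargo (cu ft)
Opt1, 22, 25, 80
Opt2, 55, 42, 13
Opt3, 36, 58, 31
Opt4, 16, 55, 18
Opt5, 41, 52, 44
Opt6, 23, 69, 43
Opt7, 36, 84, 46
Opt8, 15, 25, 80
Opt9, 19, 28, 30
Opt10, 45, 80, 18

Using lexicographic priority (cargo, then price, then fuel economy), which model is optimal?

First maximize cargo: best is 80, kept {Opt1, Opt8}.
Then minimize price: best is 25, kept {Opt1, Opt8}.
Then maximize fuel economy: best is 22, kept {Opt1}.

Opt1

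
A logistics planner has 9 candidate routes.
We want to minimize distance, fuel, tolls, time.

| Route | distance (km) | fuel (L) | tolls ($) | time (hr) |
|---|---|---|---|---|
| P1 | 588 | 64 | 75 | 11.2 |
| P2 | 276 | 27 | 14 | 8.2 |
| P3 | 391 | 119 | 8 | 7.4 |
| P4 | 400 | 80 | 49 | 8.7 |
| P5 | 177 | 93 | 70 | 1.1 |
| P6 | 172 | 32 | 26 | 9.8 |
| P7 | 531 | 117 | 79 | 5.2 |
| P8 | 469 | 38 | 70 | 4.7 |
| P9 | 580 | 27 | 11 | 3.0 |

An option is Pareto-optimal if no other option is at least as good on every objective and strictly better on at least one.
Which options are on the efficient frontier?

P2, P3, P5, P6, P8, P9

P1: dominated by P2 (distance 276≤588, fuel 27≤64, tolls 14≤75, time 8.2≤11.2).
P2: not dominated.
P3: not dominated (best tolls).
P4: dominated by P2 (distance 276≤400, fuel 27≤80, tolls 14≤49, time 8.2≤8.7).
P5: not dominated (best time).
P6: not dominated (best distance).
P7: dominated by P5 (distance 177≤531, fuel 93≤117, tolls 70≤79, time 1.1≤5.2).
P8: not dominated.
P9: not dominated.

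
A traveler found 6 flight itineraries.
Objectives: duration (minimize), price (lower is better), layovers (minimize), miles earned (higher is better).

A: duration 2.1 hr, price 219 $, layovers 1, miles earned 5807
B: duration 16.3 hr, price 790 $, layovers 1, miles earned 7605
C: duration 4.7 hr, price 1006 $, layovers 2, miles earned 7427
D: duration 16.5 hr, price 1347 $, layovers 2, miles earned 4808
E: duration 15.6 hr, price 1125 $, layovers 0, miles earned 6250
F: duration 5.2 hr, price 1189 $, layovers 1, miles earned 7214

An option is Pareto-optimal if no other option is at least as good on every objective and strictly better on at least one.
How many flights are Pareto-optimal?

5

A: not dominated (best duration).
B: not dominated (best miles earned).
C: not dominated.
D: dominated by A (duration 2.1≤16.5, price 219≤1347, layovers 1≤2, miles earned 5807≥4808).
E: not dominated (best layovers).
F: not dominated.
Pareto-optimal: A, B, C, E, F → 5.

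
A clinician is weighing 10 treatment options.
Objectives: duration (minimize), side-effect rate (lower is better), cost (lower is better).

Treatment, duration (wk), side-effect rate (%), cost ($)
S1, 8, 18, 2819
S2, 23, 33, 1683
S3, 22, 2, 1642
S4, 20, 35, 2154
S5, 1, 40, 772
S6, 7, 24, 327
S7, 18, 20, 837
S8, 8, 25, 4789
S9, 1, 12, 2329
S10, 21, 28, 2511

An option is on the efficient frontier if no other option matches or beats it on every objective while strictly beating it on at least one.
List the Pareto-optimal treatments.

S1: dominated by S9 (duration 1≤8, side-effect rate 12≤18, cost 2329≤2819).
S2: dominated by S3 (duration 22≤23, side-effect rate 2≤33, cost 1642≤1683).
S3: not dominated (best side-effect rate).
S4: dominated by S6 (duration 7≤20, side-effect rate 24≤35, cost 327≤2154).
S5: not dominated.
S6: not dominated (best cost).
S7: not dominated.
S8: dominated by S1 (duration 8≤8, side-effect rate 18≤25, cost 2819≤4789).
S9: not dominated.
S10: dominated by S6 (duration 7≤21, side-effect rate 24≤28, cost 327≤2511).

S3, S5, S6, S7, S9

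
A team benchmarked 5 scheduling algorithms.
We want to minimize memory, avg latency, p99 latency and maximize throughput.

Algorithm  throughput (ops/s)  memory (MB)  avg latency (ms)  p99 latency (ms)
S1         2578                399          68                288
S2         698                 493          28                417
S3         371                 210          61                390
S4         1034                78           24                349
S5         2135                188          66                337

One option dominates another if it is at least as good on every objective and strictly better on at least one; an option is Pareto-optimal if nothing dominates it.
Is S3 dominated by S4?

S4 vs S3: throughput 1034≥371, memory 78≤210, avg latency 24≤61, p99 latency 349≤390 — S4 is at least as good on every objective with at least one strict improvement.

Yes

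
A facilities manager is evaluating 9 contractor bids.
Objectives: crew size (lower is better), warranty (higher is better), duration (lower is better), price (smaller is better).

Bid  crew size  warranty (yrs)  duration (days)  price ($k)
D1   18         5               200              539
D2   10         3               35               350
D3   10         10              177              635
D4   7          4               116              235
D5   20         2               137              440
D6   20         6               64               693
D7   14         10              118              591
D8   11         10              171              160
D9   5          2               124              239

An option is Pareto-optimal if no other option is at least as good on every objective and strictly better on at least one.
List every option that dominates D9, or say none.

D1: worse on crew size (18 vs 5).
D2: worse on crew size (10 vs 5).
D3: worse on crew size (10 vs 5).
D4: worse on crew size (7 vs 5).
D5: worse on crew size (20 vs 5).
D6: worse on crew size (20 vs 5).
D7: worse on crew size (14 vs 5).
D8: worse on crew size (11 vs 5).
No option dominates D9.

none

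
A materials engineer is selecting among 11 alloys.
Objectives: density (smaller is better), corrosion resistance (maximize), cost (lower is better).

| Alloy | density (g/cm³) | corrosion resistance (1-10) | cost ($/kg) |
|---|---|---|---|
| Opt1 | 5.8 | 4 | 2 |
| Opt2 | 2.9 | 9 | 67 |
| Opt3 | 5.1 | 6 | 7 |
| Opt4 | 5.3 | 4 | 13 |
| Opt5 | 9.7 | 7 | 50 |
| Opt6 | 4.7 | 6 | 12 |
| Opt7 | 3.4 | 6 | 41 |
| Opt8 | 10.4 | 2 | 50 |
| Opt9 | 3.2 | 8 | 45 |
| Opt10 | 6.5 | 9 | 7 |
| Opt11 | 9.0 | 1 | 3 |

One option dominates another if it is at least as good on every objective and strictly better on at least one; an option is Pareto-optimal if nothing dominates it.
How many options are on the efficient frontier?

Opt1: not dominated (best cost).
Opt2: not dominated (best density).
Opt3: not dominated.
Opt4: dominated by Opt3 (density 5.1≤5.3, corrosion resistance 6≥4, cost 7≤13).
Opt5: dominated by Opt9 (density 3.2≤9.7, corrosion resistance 8≥7, cost 45≤50).
Opt6: not dominated.
Opt7: not dominated.
Opt8: dominated by Opt1 (density 5.8≤10.4, corrosion resistance 4≥2, cost 2≤50).
Opt9: not dominated.
Opt10: not dominated.
Opt11: dominated by Opt1 (density 5.8≤9.0, corrosion resistance 4≥1, cost 2≤3).
Pareto-optimal: Opt1, Opt2, Opt3, Opt6, Opt7, Opt9, Opt10 → 7.

7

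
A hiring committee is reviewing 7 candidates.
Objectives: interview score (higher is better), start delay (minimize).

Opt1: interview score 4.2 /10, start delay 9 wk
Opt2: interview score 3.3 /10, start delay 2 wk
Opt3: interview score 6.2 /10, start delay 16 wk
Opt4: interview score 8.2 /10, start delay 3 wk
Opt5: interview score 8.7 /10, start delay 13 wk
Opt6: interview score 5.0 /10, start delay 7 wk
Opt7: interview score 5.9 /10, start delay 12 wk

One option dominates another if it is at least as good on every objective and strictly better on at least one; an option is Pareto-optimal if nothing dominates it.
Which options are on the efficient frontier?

Opt1: dominated by Opt4 (interview score 8.2≥4.2, start delay 3≤9).
Opt2: not dominated (best start delay).
Opt3: dominated by Opt4 (interview score 8.2≥6.2, start delay 3≤16).
Opt4: not dominated.
Opt5: not dominated (best interview score).
Opt6: dominated by Opt4 (interview score 8.2≥5.0, start delay 3≤7).
Opt7: dominated by Opt4 (interview score 8.2≥5.9, start delay 3≤12).

Opt2, Opt4, Opt5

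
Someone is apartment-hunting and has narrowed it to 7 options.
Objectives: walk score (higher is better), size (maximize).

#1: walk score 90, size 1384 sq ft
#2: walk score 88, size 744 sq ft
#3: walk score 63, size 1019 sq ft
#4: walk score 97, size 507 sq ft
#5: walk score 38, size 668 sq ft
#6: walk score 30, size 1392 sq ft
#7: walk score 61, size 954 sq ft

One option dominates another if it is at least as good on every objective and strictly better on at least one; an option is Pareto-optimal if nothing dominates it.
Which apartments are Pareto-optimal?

#1: not dominated.
#2: dominated by #1 (walk score 90≥88, size 1384≥744).
#3: dominated by #1 (walk score 90≥63, size 1384≥1019).
#4: not dominated (best walk score).
#5: dominated by #1 (walk score 90≥38, size 1384≥668).
#6: not dominated (best size).
#7: dominated by #1 (walk score 90≥61, size 1384≥954).

#1, #4, #6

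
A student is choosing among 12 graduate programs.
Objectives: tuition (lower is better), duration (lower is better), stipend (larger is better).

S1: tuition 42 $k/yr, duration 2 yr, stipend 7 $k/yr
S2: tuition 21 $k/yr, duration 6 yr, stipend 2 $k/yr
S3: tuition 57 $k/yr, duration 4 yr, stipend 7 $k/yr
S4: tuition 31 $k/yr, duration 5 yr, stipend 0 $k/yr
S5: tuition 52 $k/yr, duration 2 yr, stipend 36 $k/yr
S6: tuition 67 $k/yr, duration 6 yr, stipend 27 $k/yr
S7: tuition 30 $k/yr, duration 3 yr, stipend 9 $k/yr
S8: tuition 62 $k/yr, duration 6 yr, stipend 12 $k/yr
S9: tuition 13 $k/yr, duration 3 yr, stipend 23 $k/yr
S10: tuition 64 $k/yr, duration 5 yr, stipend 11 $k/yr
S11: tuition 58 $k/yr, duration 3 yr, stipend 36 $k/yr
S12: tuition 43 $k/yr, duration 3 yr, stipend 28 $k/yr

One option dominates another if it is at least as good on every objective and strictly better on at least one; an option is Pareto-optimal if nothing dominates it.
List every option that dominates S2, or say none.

S9: tuition 13≤21, duration 3≤6, stipend 23≥2 — dominates S2.
Others (S1, S3, S4, S5, S6, S7, S8, S10, S11, S12) are each worse than S2 on at least one objective.

S9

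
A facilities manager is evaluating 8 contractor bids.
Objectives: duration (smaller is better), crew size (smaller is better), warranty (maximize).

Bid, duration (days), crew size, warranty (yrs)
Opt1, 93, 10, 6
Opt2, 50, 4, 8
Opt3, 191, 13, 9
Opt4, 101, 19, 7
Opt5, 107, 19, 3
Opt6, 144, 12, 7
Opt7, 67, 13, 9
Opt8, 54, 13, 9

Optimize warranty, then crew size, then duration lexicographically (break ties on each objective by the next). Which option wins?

First maximize warranty: best is 9, kept {Opt3, Opt7, Opt8}.
Then minimize crew size: best is 13, kept {Opt3, Opt7, Opt8}.
Then minimize duration: best is 54, kept {Opt8}.

Opt8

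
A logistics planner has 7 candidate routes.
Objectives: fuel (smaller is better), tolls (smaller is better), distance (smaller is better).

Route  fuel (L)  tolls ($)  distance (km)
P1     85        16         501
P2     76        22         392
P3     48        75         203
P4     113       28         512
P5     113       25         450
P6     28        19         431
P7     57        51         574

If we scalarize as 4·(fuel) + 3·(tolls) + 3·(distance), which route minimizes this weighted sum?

P1: 4·85 + 3·16 + 3·501 = 1891
P2: 4·76 + 3·22 + 3·392 = 1546
P3: 4·48 + 3·75 + 3·203 = 1026
P4: 4·113 + 3·28 + 3·512 = 2072
P5: 4·113 + 3·25 + 3·450 = 1877
P6: 4·28 + 3·19 + 3·431 = 1462
P7: 4·57 + 3·51 + 3·574 = 2103
Lowest: P3 at 1026.

P3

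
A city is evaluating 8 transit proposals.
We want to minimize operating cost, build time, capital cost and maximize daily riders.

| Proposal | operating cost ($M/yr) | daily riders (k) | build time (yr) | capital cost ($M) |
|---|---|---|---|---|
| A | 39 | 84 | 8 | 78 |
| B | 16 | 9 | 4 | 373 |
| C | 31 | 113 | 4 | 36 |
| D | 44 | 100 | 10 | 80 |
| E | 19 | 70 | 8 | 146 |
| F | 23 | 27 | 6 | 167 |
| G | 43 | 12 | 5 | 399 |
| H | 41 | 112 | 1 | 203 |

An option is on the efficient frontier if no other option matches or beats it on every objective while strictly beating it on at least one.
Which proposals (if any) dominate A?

C

C: operating cost 31≤39, daily riders 113≥84, build time 4≤8, capital cost 36≤78 — dominates A.
Others (B, D, E, F, G, H) are each worse than A on at least one objective.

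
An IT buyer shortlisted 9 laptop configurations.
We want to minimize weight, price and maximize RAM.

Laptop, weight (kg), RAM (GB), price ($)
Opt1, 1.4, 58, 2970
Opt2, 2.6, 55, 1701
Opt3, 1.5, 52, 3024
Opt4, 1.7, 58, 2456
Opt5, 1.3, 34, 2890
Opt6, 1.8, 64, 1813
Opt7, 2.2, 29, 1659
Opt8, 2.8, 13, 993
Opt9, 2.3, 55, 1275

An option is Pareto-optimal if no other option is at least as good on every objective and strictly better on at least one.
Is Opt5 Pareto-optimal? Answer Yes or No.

Yes

Opt1: worse on weight (1.4 vs 1.3).
Opt2: worse on weight (2.6 vs 1.3).
Opt3: worse on weight (1.5 vs 1.3).
Opt4: worse on weight (1.7 vs 1.3).
Opt6: worse on weight (1.8 vs 1.3).
Opt7: worse on weight (2.2 vs 1.3).
Opt8: worse on weight (2.8 vs 1.3).
Opt9: worse on weight (2.3 vs 1.3).
No option is at least as good as Opt5 on every objective and strictly better on one.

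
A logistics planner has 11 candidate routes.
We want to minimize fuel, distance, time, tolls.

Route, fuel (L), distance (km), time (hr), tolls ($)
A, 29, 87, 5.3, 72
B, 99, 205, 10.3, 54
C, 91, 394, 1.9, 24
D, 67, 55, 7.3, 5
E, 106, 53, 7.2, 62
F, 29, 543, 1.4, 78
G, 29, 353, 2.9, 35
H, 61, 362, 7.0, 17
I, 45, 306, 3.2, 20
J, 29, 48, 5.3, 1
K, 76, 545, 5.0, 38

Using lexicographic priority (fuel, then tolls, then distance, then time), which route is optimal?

First minimize fuel: best is 29, kept {A, F, G, J}.
Then minimize tolls: best is 1, kept {J}.

J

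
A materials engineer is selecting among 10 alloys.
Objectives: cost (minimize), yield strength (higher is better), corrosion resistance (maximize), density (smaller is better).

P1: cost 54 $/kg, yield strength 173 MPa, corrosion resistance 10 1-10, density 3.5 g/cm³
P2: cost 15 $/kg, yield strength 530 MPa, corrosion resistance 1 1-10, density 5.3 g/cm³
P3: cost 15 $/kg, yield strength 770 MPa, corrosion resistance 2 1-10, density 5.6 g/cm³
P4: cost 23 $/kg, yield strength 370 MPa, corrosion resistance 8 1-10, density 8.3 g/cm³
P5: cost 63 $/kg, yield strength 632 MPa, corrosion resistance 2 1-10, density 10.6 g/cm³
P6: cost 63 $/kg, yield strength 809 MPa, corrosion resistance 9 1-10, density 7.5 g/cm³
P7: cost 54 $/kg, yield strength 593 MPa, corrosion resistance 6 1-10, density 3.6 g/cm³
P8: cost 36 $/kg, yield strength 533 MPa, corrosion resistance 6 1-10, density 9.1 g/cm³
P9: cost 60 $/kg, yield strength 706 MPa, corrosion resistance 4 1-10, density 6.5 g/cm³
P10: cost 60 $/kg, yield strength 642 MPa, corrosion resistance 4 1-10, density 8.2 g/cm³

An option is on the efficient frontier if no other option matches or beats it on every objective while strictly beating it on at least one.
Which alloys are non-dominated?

P1: not dominated (best corrosion resistance).
P2: not dominated.
P3: not dominated.
P4: not dominated.
P5: dominated by P3 (cost 15≤63, yield strength 770≥632, corrosion resistance 2≥2, density 5.6≤10.6).
P6: not dominated (best yield strength).
P7: not dominated.
P8: not dominated.
P9: not dominated.
P10: dominated by P9 (cost 60≤60, yield strength 706≥642, corrosion resistance 4≥4, density 6.5≤8.2).

P1, P2, P3, P4, P6, P7, P8, P9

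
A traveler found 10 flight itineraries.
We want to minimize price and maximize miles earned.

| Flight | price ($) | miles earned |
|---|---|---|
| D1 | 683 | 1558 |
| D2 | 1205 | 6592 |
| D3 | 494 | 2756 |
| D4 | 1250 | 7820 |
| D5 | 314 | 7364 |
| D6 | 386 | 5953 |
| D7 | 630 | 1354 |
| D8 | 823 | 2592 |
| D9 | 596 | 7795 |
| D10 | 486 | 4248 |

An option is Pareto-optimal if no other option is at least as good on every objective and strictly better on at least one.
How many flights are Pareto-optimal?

D1: dominated by D3 (price 494≤683, miles earned 2756≥1558).
D2: dominated by D5 (price 314≤1205, miles earned 7364≥6592).
D3: dominated by D5 (price 314≤494, miles earned 7364≥2756).
D4: not dominated (best miles earned).
D5: not dominated (best price).
D6: dominated by D5 (price 314≤386, miles earned 7364≥5953).
D7: dominated by D3 (price 494≤630, miles earned 2756≥1354).
D8: dominated by D3 (price 494≤823, miles earned 2756≥2592).
D9: not dominated.
D10: dominated by D5 (price 314≤486, miles earned 7364≥4248).
Pareto-optimal: D4, D5, D9 → 3.

3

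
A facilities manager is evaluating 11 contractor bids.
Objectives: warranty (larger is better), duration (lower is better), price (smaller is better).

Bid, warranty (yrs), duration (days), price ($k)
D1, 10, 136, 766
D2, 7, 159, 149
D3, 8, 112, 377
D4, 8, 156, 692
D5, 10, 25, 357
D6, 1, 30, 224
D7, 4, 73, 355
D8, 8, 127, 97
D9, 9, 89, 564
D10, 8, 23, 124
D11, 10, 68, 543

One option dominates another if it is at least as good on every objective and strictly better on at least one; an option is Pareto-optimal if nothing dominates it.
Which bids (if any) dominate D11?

D5

D5: warranty 10≥10, duration 25≤68, price 357≤543 — dominates D11.
Others (D1, D2, D3, D4, D6, D7, D8, D9, D10) are each worse than D11 on at least one objective.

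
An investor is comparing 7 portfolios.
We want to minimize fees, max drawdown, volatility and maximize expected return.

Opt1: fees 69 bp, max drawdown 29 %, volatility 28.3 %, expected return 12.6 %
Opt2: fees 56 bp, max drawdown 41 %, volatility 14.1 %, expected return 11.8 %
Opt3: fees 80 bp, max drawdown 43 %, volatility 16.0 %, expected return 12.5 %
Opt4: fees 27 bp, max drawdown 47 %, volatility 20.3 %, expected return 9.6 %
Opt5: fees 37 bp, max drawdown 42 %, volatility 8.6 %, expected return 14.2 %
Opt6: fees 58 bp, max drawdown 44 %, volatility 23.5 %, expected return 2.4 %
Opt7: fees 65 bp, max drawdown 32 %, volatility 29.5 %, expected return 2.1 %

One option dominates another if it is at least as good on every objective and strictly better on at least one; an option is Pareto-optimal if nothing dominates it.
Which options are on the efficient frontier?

Opt1, Opt2, Opt4, Opt5, Opt7

Opt1: not dominated (best max drawdown).
Opt2: not dominated.
Opt3: dominated by Opt5 (fees 37≤80, max drawdown 42≤43, volatility 8.6≤16.0, expected return 14.2≥12.5).
Opt4: not dominated (best fees).
Opt5: not dominated (best volatility).
Opt6: dominated by Opt2 (fees 56≤58, max drawdown 41≤44, volatility 14.1≤23.5, expected return 11.8≥2.4).
Opt7: not dominated.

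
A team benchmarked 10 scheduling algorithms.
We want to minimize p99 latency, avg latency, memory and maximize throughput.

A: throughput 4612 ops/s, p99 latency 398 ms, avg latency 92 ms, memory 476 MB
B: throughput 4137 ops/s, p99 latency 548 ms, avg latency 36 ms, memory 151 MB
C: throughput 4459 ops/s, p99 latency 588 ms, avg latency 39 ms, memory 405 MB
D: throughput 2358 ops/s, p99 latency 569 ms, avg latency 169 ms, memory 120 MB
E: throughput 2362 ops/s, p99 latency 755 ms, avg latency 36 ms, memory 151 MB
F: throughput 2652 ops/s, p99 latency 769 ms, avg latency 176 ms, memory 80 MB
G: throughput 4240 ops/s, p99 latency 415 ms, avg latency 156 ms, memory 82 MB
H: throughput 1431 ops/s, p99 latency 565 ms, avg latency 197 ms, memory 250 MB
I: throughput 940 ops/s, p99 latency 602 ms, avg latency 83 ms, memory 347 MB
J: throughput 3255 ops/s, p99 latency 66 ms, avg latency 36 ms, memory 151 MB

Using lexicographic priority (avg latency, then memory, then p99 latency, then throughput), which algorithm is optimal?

J

First minimize avg latency: best is 36, kept {B, E, J}.
Then minimize memory: best is 151, kept {B, E, J}.
Then minimize p99 latency: best is 66, kept {J}.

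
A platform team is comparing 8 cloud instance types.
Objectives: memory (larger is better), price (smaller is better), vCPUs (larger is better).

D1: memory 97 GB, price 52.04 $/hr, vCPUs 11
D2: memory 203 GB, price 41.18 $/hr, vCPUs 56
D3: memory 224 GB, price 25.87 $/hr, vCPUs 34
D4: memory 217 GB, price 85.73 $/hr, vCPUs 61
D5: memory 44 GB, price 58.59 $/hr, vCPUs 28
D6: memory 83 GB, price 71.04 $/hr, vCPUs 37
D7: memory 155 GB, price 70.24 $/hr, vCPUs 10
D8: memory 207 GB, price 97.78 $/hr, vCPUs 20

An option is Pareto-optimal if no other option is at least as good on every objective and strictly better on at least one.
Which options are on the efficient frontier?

D1: dominated by D2 (memory 203≥97, price 41.18≤52.04, vCPUs 56≥11).
D2: not dominated.
D3: not dominated (best memory).
D4: not dominated (best vCPUs).
D5: dominated by D2 (memory 203≥44, price 41.18≤58.59, vCPUs 56≥28).
D6: dominated by D2 (memory 203≥83, price 41.18≤71.04, vCPUs 56≥37).
D7: dominated by D2 (memory 203≥155, price 41.18≤70.24, vCPUs 56≥10).
D8: dominated by D3 (memory 224≥207, price 25.87≤97.78, vCPUs 34≥20).

D2, D3, D4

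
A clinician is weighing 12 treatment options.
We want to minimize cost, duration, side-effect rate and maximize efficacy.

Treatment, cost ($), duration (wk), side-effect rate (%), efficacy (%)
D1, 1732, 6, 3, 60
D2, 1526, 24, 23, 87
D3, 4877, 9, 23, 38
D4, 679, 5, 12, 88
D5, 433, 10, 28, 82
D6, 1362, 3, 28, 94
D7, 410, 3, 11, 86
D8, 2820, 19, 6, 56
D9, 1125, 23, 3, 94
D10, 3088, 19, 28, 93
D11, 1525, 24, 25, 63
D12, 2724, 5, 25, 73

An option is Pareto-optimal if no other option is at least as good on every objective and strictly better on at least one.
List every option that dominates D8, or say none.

D1: cost 1732≤2820, duration 6≤19, side-effect rate 3≤6, efficacy 60≥56 — dominates D8.
Others (D2, D3, D4, D5, D6, D7, D9, D10, D11, D12) are each worse than D8 on at least one objective.

D1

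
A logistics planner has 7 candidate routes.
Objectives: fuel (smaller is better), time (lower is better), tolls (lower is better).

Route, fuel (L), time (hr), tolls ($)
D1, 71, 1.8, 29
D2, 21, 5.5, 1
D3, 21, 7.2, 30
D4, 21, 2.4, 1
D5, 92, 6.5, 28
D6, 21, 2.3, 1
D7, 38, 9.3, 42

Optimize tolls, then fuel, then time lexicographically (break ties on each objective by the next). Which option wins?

First minimize tolls: best is 1, kept {D2, D4, D6}.
Then minimize fuel: best is 21, kept {D2, D4, D6}.
Then minimize time: best is 2.3, kept {D6}.

D6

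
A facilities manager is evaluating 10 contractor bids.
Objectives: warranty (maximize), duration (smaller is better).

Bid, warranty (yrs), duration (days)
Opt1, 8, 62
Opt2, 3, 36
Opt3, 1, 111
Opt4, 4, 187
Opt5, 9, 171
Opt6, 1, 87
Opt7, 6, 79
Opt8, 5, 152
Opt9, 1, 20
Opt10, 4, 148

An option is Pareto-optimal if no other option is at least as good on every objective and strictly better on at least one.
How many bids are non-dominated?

4

Opt1: not dominated.
Opt2: not dominated.
Opt3: dominated by Opt1 (warranty 8≥1, duration 62≤111).
Opt4: dominated by Opt1 (warranty 8≥4, duration 62≤187).
Opt5: not dominated (best warranty).
Opt6: dominated by Opt1 (warranty 8≥1, duration 62≤87).
Opt7: dominated by Opt1 (warranty 8≥6, duration 62≤79).
Opt8: dominated by Opt1 (warranty 8≥5, duration 62≤152).
Opt9: not dominated (best duration).
Opt10: dominated by Opt1 (warranty 8≥4, duration 62≤148).
Pareto-optimal: Opt1, Opt2, Opt5, Opt9 → 4.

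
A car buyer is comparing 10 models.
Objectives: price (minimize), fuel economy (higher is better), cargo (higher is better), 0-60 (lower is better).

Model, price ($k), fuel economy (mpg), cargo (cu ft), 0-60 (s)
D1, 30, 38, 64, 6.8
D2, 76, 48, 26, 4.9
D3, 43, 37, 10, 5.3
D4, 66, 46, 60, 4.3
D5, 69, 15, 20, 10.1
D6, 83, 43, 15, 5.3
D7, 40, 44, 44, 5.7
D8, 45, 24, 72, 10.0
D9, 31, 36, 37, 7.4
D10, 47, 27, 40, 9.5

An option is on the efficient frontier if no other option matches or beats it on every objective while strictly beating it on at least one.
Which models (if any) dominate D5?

D1, D4, D7, D8, D9, D10

D1: price 30≤69, fuel economy 38≥15, cargo 64≥20, 0-60 6.8≤10.1 — dominates D5.
D4: price 66≤69, fuel economy 46≥15, cargo 60≥20, 0-60 4.3≤10.1 — dominates D5.
D7: price 40≤69, fuel economy 44≥15, cargo 44≥20, 0-60 5.7≤10.1 — dominates D5.
D8: price 45≤69, fuel economy 24≥15, cargo 72≥20, 0-60 10.0≤10.1 — dominates D5.
D9: price 31≤69, fuel economy 36≥15, cargo 37≥20, 0-60 7.4≤10.1 — dominates D5.
D10: price 47≤69, fuel economy 27≥15, cargo 40≥20, 0-60 9.5≤10.1 — dominates D5.
Others (D2, D3, D6) are each worse than D5 on at least one objective.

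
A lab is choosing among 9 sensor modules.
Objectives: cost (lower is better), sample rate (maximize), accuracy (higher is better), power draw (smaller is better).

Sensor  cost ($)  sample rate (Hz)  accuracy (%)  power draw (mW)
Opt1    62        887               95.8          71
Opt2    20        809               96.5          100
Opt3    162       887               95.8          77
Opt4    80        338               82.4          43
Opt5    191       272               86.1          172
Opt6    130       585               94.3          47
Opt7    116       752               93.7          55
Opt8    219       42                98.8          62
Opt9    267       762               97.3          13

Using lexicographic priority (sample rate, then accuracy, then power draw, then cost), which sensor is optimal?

First maximize sample rate: best is 887, kept {Opt1, Opt3}.
Then maximize accuracy: best is 95.8, kept {Opt1, Opt3}.
Then minimize power draw: best is 71, kept {Opt1}.

Opt1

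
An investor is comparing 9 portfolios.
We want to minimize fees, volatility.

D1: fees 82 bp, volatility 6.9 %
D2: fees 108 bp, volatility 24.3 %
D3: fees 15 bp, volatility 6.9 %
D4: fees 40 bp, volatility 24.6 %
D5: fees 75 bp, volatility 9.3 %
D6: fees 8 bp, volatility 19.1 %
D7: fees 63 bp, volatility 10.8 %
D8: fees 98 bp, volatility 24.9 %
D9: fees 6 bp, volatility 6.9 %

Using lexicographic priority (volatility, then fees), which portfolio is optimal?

First minimize volatility: best is 6.9, kept {D1, D3, D9}.
Then minimize fees: best is 6, kept {D9}.

D9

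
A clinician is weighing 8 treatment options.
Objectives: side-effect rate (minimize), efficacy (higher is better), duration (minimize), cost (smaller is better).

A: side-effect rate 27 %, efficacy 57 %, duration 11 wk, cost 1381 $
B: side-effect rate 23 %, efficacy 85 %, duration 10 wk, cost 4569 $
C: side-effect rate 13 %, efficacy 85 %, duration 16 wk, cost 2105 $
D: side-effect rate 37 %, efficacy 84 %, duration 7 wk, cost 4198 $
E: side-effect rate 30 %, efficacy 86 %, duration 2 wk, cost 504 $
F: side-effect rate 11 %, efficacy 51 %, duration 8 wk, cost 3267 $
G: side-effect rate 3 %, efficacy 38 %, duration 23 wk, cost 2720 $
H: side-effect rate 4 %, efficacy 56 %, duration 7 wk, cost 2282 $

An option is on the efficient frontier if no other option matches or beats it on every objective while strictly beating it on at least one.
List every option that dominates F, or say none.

H

H: side-effect rate 4≤11, efficacy 56≥51, duration 7≤8, cost 2282≤3267 — dominates F.
Others (A, B, C, D, E, G) are each worse than F on at least one objective.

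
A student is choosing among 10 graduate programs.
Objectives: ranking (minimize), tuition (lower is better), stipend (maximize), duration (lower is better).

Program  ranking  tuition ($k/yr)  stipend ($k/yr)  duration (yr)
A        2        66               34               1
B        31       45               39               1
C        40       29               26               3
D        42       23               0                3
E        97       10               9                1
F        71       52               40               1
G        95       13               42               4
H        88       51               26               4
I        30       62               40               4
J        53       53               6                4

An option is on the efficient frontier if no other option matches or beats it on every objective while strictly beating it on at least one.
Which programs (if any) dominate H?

B: ranking 31≤88, tuition 45≤51, stipend 39≥26, duration 1≤4 — dominates H.
C: ranking 40≤88, tuition 29≤51, stipend 26≥26, duration 3≤4 — dominates H.
Others (A, D, E, F, G, I, J) are each worse than H on at least one objective.

B, C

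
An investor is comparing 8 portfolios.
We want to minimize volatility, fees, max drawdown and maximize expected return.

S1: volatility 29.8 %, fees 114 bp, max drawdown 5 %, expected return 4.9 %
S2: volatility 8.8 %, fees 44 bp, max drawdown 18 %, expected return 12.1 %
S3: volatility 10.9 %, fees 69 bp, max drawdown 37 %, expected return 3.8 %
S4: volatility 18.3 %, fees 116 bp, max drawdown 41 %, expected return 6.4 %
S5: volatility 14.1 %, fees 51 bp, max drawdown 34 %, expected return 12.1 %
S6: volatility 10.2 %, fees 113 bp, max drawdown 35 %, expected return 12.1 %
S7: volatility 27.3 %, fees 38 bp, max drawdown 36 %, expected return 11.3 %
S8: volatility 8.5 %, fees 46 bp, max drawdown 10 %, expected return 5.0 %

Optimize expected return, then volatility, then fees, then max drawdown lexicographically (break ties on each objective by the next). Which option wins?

S2

First maximize expected return: best is 12.1, kept {S2, S5, S6}.
Then minimize volatility: best is 8.8, kept {S2}.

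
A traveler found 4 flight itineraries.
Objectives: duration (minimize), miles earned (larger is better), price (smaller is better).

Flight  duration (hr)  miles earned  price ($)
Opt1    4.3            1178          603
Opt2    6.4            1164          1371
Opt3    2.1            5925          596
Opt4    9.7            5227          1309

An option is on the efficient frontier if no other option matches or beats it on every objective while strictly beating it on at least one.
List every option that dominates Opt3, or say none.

Opt1: worse on duration (4.3 vs 2.1).
Opt2: worse on duration (6.4 vs 2.1).
Opt4: worse on duration (9.7 vs 2.1).
No option dominates Opt3.

none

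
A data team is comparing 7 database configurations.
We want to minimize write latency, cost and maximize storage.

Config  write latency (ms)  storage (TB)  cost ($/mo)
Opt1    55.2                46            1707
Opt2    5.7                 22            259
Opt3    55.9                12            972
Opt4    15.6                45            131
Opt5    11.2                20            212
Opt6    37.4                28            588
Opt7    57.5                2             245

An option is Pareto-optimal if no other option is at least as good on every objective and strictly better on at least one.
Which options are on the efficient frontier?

Opt1: not dominated (best storage).
Opt2: not dominated (best write latency).
Opt3: dominated by Opt2 (write latency 5.7≤55.9, storage 22≥12, cost 259≤972).
Opt4: not dominated (best cost).
Opt5: not dominated.
Opt6: dominated by Opt4 (write latency 15.6≤37.4, storage 45≥28, cost 131≤588).
Opt7: dominated by Opt4 (write latency 15.6≤57.5, storage 45≥2, cost 131≤245).

Opt1, Opt2, Opt4, Opt5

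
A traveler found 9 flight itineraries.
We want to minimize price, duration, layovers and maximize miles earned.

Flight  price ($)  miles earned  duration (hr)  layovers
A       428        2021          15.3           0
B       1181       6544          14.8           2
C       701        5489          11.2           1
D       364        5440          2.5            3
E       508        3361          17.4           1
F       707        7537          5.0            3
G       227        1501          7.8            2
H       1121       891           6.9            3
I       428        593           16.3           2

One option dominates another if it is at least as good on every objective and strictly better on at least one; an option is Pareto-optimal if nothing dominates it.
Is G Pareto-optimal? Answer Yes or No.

Yes

A: worse on price (428 vs 227).
B: worse on price (1181 vs 227).
C: worse on price (701 vs 227).
D: worse on price (364 vs 227).
E: worse on price (508 vs 227).
F: worse on price (707 vs 227).
H: worse on price (1121 vs 227).
I: worse on price (428 vs 227).
No option is at least as good as G on every objective and strictly better on one.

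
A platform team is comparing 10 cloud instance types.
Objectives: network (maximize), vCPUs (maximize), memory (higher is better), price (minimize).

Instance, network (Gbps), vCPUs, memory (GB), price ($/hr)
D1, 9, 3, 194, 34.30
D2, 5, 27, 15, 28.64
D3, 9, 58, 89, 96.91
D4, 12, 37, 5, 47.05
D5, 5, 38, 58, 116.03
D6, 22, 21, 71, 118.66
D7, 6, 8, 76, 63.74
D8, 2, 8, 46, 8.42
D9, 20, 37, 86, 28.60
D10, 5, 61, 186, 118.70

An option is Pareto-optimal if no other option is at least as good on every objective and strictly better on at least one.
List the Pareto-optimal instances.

D1: not dominated (best memory).
D2: dominated by D9 (network 20≥5, vCPUs 37≥27, memory 86≥15, price 28.60≤28.64).
D3: not dominated.
D4: dominated by D9 (network 20≥12, vCPUs 37≥37, memory 86≥5, price 28.60≤47.05).
D5: dominated by D3 (network 9≥5, vCPUs 58≥38, memory 89≥58, price 96.91≤116.03).
D6: not dominated (best network).
D7: dominated by D9 (network 20≥6, vCPUs 37≥8, memory 86≥76, price 28.60≤63.74).
D8: not dominated (best price).
D9: not dominated.
D10: not dominated (best vCPUs).

D1, D3, D6, D8, D9, D10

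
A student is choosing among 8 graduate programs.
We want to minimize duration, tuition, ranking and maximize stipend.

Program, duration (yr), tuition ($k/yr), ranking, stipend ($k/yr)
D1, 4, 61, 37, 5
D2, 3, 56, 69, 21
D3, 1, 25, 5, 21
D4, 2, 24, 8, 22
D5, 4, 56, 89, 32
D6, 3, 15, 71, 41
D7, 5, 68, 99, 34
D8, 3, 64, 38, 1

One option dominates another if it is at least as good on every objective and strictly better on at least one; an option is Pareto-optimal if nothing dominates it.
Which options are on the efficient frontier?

D1: dominated by D3 (duration 1≤4, tuition 25≤61, ranking 5≤37, stipend 21≥5).
D2: dominated by D3 (duration 1≤3, tuition 25≤56, ranking 5≤69, stipend 21≥21).
D3: not dominated (best duration).
D4: not dominated.
D5: dominated by D6 (duration 3≤4, tuition 15≤56, ranking 71≤89, stipend 41≥32).
D6: not dominated (best tuition).
D7: dominated by D6 (duration 3≤5, tuition 15≤68, ranking 71≤99, stipend 41≥34).
D8: dominated by D3 (duration 1≤3, tuition 25≤64, ranking 5≤38, stipend 21≥1).

D3, D4, D6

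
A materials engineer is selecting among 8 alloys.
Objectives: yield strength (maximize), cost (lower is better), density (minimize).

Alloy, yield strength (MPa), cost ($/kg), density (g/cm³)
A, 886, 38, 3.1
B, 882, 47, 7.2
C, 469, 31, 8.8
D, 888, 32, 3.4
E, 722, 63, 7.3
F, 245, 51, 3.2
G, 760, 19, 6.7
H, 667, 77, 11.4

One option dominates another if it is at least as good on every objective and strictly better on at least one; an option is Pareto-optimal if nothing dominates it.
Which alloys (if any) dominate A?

none

B: worse on yield strength (882 vs 886).
C: worse on yield strength (469 vs 886).
D: worse on density (3.4 vs 3.1).
E: worse on yield strength (722 vs 886).
F: worse on yield strength (245 vs 886).
G: worse on yield strength (760 vs 886).
H: worse on yield strength (667 vs 886).
No option dominates A.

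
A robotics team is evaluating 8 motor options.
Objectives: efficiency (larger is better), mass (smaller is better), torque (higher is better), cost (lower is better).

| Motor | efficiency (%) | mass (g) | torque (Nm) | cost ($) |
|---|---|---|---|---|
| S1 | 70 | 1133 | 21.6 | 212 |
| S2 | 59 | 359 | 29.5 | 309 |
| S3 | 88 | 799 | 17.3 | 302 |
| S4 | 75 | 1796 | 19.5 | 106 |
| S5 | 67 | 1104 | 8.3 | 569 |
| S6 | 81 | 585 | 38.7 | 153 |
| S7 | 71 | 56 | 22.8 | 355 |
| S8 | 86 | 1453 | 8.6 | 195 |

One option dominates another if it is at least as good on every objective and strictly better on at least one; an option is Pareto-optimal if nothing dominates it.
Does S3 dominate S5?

S3 vs S5: efficiency 88≥67, mass 799≤1104, torque 17.3≥8.3, cost 302≤569 — S3 is at least as good on every objective with at least one strict improvement.

Yes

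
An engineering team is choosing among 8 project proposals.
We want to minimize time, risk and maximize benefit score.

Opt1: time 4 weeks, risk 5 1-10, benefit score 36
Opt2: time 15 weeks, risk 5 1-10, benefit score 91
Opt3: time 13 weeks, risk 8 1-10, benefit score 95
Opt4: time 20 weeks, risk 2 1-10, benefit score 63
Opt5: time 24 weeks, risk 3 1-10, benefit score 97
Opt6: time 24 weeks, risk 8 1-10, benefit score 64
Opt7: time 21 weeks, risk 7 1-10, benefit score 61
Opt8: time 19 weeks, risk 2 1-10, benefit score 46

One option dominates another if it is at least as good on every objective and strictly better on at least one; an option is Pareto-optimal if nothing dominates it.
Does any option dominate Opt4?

No

Opt1: worse on risk (5 vs 2).
Opt2: worse on risk (5 vs 2).
Opt3: worse on risk (8 vs 2).
Opt5: worse on time (24 vs 20).
Opt6: worse on time (24 vs 20).
Opt7: worse on time (21 vs 20).
Opt8: worse on benefit score (46 vs 63).
No option is at least as good as Opt4 on every objective and strictly better on one.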